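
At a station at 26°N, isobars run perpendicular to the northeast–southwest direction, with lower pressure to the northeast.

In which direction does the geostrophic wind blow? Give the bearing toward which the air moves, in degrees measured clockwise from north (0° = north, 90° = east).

The pressure-gradient force points toward the northeast (bearing 045°).
Geostrophic balance: in the Northern Hemisphere the Coriolis force deflects motion to the right, so the geostrophic wind blows 90° to the right of the pressure-gradient force (low pressure on the left).
Rotating 045° by 90° clockwise gives 135° — the wind blows toward the southeast.

135°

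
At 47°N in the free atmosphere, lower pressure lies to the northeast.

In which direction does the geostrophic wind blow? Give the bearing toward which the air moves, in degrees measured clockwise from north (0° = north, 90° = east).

135°

The pressure-gradient force points toward the northeast (bearing 045°).
Geostrophic balance: in the Northern Hemisphere the Coriolis force deflects motion to the right, so the geostrophic wind blows 90° to the right of the pressure-gradient force (low pressure on the left).
Rotating 045° by 90° clockwise gives 135° — the wind blows toward the southeast.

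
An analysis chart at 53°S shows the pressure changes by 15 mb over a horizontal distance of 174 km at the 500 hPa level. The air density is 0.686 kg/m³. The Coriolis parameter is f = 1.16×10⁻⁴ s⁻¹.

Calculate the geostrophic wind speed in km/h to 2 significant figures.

Pressure gradient: |∂P/∂n| = 1500 Pa / 174000 m = 8.62×10⁻³ Pa/m
Geostrophic balance (pressure-gradient force = Coriolis force):
V_g = (1/(fρ)) |∂P/∂n| = 8.62×10⁻³ / (1.16×10⁻⁴ × 0.686) = 108 m/s
Converting: 108 m/s × 3.6 = 390 km/h

390 km/h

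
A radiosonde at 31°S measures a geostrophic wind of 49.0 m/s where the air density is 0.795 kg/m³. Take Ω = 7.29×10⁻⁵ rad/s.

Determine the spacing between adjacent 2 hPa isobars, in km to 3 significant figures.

68.4 km

Coriolis parameter at 31°S:
f = 2Ω sin φ = 2 × 7.29×10⁻⁵ × sin 31° = 7.51×10⁻⁵ s⁻¹
Geostrophic balance rearranged: |∂P/∂n| = f ρ V_g
|∂P/∂n| = 7.51×10⁻⁵ × 0.795 × 49.0 = 2.93×10⁻³ Pa/m
Isobar spacing: Δn = ΔP/|∂P/∂n| = 200 Pa / 2.93×10⁻³ Pa/m = 68371 m ≈ 68.4 km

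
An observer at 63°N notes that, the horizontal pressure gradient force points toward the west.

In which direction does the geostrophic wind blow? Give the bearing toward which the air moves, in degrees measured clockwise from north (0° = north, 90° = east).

000°

The pressure-gradient force points toward the west (bearing 270°).
Geostrophic balance: in the Northern Hemisphere the Coriolis force deflects motion to the right, so the geostrophic wind blows 90° to the right of the pressure-gradient force (low pressure on the left).
Rotating 270° by 90° clockwise gives 000° — the wind blows toward the north.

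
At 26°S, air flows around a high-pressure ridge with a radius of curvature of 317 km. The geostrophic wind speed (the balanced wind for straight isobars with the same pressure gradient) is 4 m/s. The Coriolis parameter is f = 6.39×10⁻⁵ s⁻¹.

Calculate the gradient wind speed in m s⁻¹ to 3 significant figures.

5.49 m s⁻¹

Around a high, pressure-gradient force acts outward with centrifugal, so Coriolis balances both:
fV = (1/ρ)|∂P/∂n| + V²/R  →  V² − fR·V + fR·V_g = 0
With fR = 6.39×10⁻⁵ × 317×10³ m = 20.3 m/s:
V = [fR − √((fR)² − 4 fR V_g)]/2 = [20.3 − √(20.3² − 4×20.3×4)]/2 = 5.49 m/s
Supergeostrophic (V > V_g = 4 m/s), as expected around a high.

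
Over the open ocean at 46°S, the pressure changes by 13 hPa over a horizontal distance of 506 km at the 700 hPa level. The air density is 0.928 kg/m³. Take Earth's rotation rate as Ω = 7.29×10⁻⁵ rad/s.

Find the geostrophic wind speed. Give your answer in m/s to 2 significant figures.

26 m/s

Coriolis parameter at 46°S:
f = 2Ω sin φ = 2 × 7.29×10⁻⁵ × sin 46° = 1.05×10⁻⁴ s⁻¹
Pressure gradient: |∂P/∂n| = 1300 Pa / 506000 m = 2.57×10⁻³ Pa/m
Geostrophic balance (pressure-gradient force = Coriolis force):
V_g = (1/(fρ)) |∂P/∂n| = 2.57×10⁻³ / (1.05×10⁻⁴ × 0.928) = 26.4 m/s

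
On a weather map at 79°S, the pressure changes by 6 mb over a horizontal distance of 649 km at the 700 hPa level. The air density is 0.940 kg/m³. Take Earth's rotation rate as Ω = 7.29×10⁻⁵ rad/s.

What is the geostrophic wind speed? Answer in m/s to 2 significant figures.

6.9 m/s

Coriolis parameter at 79°S:
f = 2Ω sin φ = 2 × 7.29×10⁻⁵ × sin 79° = 1.43×10⁻⁴ s⁻¹
Pressure gradient: |∂P/∂n| = 600 Pa / 649000 m = 9.24×10⁻⁴ Pa/m
Geostrophic balance (pressure-gradient force = Coriolis force):
V_g = (1/(fρ)) |∂P/∂n| = 9.24×10⁻⁴ / (1.43×10⁻⁴ × 0.940) = 6.87 m/s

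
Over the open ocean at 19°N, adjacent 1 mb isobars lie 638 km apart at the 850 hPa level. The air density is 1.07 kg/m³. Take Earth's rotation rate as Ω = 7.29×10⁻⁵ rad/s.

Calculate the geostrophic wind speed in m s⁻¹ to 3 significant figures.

3.09 m s⁻¹

Coriolis parameter at 19°N:
f = 2Ω sin φ = 2 × 7.29×10⁻⁵ × sin 19° = 4.75×10⁻⁵ s⁻¹
Pressure gradient: |∂P/∂n| = 100 Pa / 638000 m = 1.57×10⁻⁴ Pa/m
Geostrophic balance (pressure-gradient force = Coriolis force):
V_g = (1/(fρ)) |∂P/∂n| = 1.57×10⁻⁴ / (4.75×10⁻⁵ × 1.07) = 3.09 m/s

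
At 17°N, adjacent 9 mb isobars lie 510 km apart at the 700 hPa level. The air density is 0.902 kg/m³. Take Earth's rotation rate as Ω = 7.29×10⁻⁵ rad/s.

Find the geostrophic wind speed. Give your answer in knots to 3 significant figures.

89.2 knots

Coriolis parameter at 17°N:
f = 2Ω sin φ = 2 × 7.29×10⁻⁵ × sin 17° = 4.26×10⁻⁵ s⁻¹
Pressure gradient: |∂P/∂n| = 900 Pa / 510000 m = 1.76×10⁻³ Pa/m
Geostrophic balance (pressure-gradient force = Coriolis force):
V_g = (1/(fρ)) |∂P/∂n| = 1.76×10⁻³ / (4.26×10⁻⁵ × 0.902) = 45.9 m/s
Converting: 45.9 m/s × 1.944 = 89.2 knots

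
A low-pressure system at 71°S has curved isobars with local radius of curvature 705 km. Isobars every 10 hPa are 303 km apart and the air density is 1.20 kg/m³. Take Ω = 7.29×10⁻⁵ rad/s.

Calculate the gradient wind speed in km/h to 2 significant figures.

61 km/h

Coriolis parameter at 71°S:
f = 2Ω sin φ = 2 × 7.29×10⁻⁵ × sin 71° = 1.38×10⁻⁴ s⁻¹
Pressure gradient: |∂P/∂n| = 1000 Pa / 303000 m = 3.30×10⁻³ Pa/m
Geostrophic speed: V_g = |∂P/∂n|/(fρ) = 3.30×10⁻³/(1.38×10⁻⁴ × 1.20) = 20.0 m/s
Around a low, centrifugal force acts outward with Coriolis, so pressure-gradient force balances both:
(1/ρ)|∂P/∂n| = fV + V²/R  →  V² + fR·V − fR·V_g = 0
With fR = 1.38×10⁻⁴ × 705×10³ m = 97.2 m/s:
V = [−fR + √((fR)² + 4 fR V_g)]/2 = [−97.2 + √(97.2² + 4×97.2×20)]/2 = 17 m/s
Subgeostrophic (V < V_g = 20 m/s), as expected around a low.
Converting: 17 m/s × 3.6 = 61 km/h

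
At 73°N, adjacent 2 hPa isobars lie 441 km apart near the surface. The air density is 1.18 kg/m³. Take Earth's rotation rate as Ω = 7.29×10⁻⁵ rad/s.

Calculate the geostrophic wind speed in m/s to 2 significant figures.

Coriolis parameter at 73°N:
f = 2Ω sin φ = 2 × 7.29×10⁻⁵ × sin 73° = 1.39×10⁻⁴ s⁻¹
Pressure gradient: |∂P/∂n| = 200 Pa / 441000 m = 4.54×10⁻⁴ Pa/m
Geostrophic balance (pressure-gradient force = Coriolis force):
V_g = (1/(fρ)) |∂P/∂n| = 4.54×10⁻⁴ / (1.39×10⁻⁴ × 1.18) = 2.76 m/s

2.8 m/s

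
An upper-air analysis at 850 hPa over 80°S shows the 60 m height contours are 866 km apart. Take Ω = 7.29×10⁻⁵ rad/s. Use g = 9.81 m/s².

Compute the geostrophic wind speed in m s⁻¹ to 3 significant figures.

4.73 m s⁻¹

Coriolis parameter at 80°S:
f = 2Ω sin φ = 2 × 7.29×10⁻⁵ × sin 80° = 1.44×10⁻⁴ s⁻¹
Height gradient: |∂Z/∂n| = 60 m / 866000 m = 6.93×10⁻⁵
On a pressure surface, geostrophic balance gives V_g = (g/f)|∂Z/∂n|:
V_g = 9.81 × 6.93×10⁻⁵ / 1.44×10⁻⁴ = 4.73 m/s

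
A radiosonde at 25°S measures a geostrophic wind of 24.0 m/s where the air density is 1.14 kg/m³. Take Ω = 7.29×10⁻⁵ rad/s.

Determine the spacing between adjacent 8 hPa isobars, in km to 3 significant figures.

475 km

Coriolis parameter at 25°S:
f = 2Ω sin φ = 2 × 7.29×10⁻⁵ × sin 25° = 6.16×10⁻⁵ s⁻¹
Geostrophic balance rearranged: |∂P/∂n| = f ρ V_g
|∂P/∂n| = 6.16×10⁻⁵ × 1.14 × 24.0 = 1.69×10⁻³ Pa/m
Isobar spacing: Δn = ΔP/|∂P/∂n| = 800 Pa / 1.69×10⁻³ Pa/m = 474535 m ≈ 475 km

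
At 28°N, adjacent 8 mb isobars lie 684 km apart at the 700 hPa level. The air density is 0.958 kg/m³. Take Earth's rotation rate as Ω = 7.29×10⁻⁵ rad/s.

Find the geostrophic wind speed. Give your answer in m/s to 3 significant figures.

Coriolis parameter at 28°N:
f = 2Ω sin φ = 2 × 7.29×10⁻⁵ × sin 28° = 6.84×10⁻⁵ s⁻¹
Pressure gradient: |∂P/∂n| = 800 Pa / 684000 m = 1.17×10⁻³ Pa/m
Geostrophic balance (pressure-gradient force = Coriolis force):
V_g = (1/(fρ)) |∂P/∂n| = 1.17×10⁻³ / (6.84×10⁻⁵ × 0.958) = 17.8 m/s

17.8 m/s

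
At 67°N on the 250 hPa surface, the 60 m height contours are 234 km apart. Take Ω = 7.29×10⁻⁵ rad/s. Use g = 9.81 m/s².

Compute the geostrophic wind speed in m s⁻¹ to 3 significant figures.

Coriolis parameter at 67°N:
f = 2Ω sin φ = 2 × 7.29×10⁻⁵ × sin 67° = 1.34×10⁻⁴ s⁻¹
Height gradient: |∂Z/∂n| = 60 m / 234000 m = 2.56×10⁻⁴
On a pressure surface, geostrophic balance gives V_g = (g/f)|∂Z/∂n|:
V_g = 9.81 × 2.56×10⁻⁴ / 1.34×10⁻⁴ = 18.7 m/s

18.7 m s⁻¹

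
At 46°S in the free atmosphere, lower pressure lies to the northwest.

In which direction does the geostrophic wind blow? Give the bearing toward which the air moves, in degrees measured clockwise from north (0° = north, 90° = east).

225°

The pressure-gradient force points toward the northwest (bearing 315°).
Geostrophic balance: in the Southern Hemisphere the Coriolis force deflects motion to the left, so the geostrophic wind blows 90° to the left of the pressure-gradient force (low pressure on the right).
Rotating 315° by 90° counterclockwise gives 225° — the wind blows toward the southwest.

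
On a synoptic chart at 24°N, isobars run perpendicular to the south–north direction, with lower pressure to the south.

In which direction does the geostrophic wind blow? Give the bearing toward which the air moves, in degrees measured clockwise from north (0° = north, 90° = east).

270°

The pressure-gradient force points toward the south (bearing 180°).
Geostrophic balance: in the Northern Hemisphere the Coriolis force deflects motion to the right, so the geostrophic wind blows 90° to the right of the pressure-gradient force (low pressure on the left).
Rotating 180° by 90° clockwise gives 270° — the wind blows toward the west.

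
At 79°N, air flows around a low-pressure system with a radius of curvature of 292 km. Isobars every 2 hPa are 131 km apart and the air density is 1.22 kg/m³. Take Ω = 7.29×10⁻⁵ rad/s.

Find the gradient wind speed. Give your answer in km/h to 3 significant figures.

Coriolis parameter at 79°N:
f = 2Ω sin φ = 2 × 7.29×10⁻⁵ × sin 79° = 1.43×10⁻⁴ s⁻¹
Pressure gradient: |∂P/∂n| = 200 Pa / 131000 m = 1.53×10⁻³ Pa/m
Geostrophic speed: V_g = |∂P/∂n|/(fρ) = 1.53×10⁻³/(1.43×10⁻⁴ × 1.22) = 8.74 m/s
Around a low, centrifugal force acts outward with Coriolis, so pressure-gradient force balances both:
(1/ρ)|∂P/∂n| = fV + V²/R  →  V² + fR·V − fR·V_g = 0
With fR = 1.43×10⁻⁴ × 292×10³ m = 41.8 m/s:
V = [−fR + √((fR)² + 4 fR V_g)]/2 = [−41.8 + √(41.8² + 4×41.8×8.74)]/2 = 7.42 m/s
Subgeostrophic (V < V_g = 8.74 m/s), as expected around a low.
Converting: 7.42 m/s × 3.6 = 26.7 km/h

26.7 km/h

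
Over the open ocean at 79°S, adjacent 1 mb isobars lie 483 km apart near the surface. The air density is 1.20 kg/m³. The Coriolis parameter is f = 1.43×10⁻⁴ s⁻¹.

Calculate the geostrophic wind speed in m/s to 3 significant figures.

Pressure gradient: |∂P/∂n| = 100 Pa / 483000 m = 2.07×10⁻⁴ Pa/m
Geostrophic balance (pressure-gradient force = Coriolis force):
V_g = (1/(fρ)) |∂P/∂n| = 2.07×10⁻⁴ / (1.43×10⁻⁴ × 1.20) = 1.21 m/s

1.21 m/s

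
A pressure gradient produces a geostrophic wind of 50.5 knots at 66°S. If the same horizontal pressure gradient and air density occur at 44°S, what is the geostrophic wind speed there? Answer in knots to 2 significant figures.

66 knots

With the same pressure gradient and density, V_g ∝ 1/f ∝ 1/sin φ.
V₂ = V₁ · sin φ₁ / sin φ₂ = 50.5 × sin 66° / sin 44°
V₂ = 50.5 × 0.9135/0.6947 = 66 knots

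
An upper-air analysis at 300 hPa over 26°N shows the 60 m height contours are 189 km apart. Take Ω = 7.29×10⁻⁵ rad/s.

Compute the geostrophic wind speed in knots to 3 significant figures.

Coriolis parameter at 26°N:
f = 2Ω sin φ = 2 × 7.29×10⁻⁵ × sin 26° = 6.39×10⁻⁵ s⁻¹
Height gradient: |∂Z/∂n| = 60 m / 189000 m = 3.17×10⁻⁴
On a pressure surface, geostrophic balance gives V_g = (g/f)|∂Z/∂n|:
V_g = 9.81 × 3.17×10⁻⁴ / 6.39×10⁻⁵ = 48.7 m/s
Converting: 48.7 m/s × 1.944 = 94.7 knots

94.7 knots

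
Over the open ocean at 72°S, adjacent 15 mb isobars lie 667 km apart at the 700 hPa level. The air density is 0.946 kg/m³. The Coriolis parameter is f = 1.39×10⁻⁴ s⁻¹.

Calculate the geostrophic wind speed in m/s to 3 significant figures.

Pressure gradient: |∂P/∂n| = 1500 Pa / 667000 m = 2.25×10⁻³ Pa/m
Geostrophic balance (pressure-gradient force = Coriolis force):
V_g = (1/(fρ)) |∂P/∂n| = 2.25×10⁻³ / (1.39×10⁻⁴ × 0.946) = 17.1 m/s

17.1 m/s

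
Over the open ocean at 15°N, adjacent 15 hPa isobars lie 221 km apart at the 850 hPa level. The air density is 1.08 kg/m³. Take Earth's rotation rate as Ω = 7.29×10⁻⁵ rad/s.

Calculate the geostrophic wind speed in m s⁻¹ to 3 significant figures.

167 m s⁻¹

Coriolis parameter at 15°N:
f = 2Ω sin φ = 2 × 7.29×10⁻⁵ × sin 15° = 3.77×10⁻⁵ s⁻¹
Pressure gradient: |∂P/∂n| = 1500 Pa / 221000 m = 6.79×10⁻³ Pa/m
Geostrophic balance (pressure-gradient force = Coriolis force):
V_g = (1/(fρ)) |∂P/∂n| = 6.79×10⁻³ / (3.77×10⁻⁵ × 1.08) = 167 m/s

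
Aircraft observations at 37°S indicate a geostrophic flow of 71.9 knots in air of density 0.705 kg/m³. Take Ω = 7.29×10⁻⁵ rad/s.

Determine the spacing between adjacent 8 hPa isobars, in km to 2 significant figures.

Coriolis parameter at 37°S:
f = 2Ω sin φ = 2 × 7.29×10⁻⁵ × sin 37° = 8.77×10⁻⁵ s⁻¹
Wind speed in SI: 71.9 knots = 37.0 m/s
Geostrophic balance rearranged: |∂P/∂n| = f ρ V_g
|∂P/∂n| = 8.77×10⁻⁵ × 0.705 × 37.0 = 2.29×10⁻³ Pa/m
Isobar spacing: Δn = ΔP/|∂P/∂n| = 800 Pa / 2.29×10⁻³ Pa/m = 349634 m ≈ 350 km

350 km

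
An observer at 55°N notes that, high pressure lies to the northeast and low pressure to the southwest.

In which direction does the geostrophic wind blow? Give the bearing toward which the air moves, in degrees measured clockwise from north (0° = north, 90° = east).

315°

The pressure-gradient force points toward the southwest (bearing 225°).
Geostrophic balance: in the Northern Hemisphere the Coriolis force deflects motion to the right, so the geostrophic wind blows 90° to the right of the pressure-gradient force (low pressure on the left).
Rotating 225° by 90° clockwise gives 315° — the wind blows toward the northwest.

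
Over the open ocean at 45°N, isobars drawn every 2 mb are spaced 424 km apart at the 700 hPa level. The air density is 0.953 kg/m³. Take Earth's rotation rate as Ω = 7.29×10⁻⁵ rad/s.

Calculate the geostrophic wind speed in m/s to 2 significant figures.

Coriolis parameter at 45°N:
f = 2Ω sin φ = 2 × 7.29×10⁻⁵ × sin 45° = 1.03×10⁻⁴ s⁻¹
Pressure gradient: |∂P/∂n| = 200 Pa / 424000 m = 4.72×10⁻⁴ Pa/m
Geostrophic balance (pressure-gradient force = Coriolis force):
V_g = (1/(fρ)) |∂P/∂n| = 4.72×10⁻⁴ / (1.03×10⁻⁴ × 0.953) = 4.80 m/s

4.8 m/s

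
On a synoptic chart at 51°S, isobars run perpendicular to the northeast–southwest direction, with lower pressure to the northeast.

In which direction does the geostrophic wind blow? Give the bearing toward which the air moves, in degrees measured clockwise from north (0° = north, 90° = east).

315°

The pressure-gradient force points toward the northeast (bearing 045°).
Geostrophic balance: in the Southern Hemisphere the Coriolis force deflects motion to the left, so the geostrophic wind blows 90° to the left of the pressure-gradient force (low pressure on the right).
Rotating 045° by 90° counterclockwise gives 315° — the wind blows toward the northwest.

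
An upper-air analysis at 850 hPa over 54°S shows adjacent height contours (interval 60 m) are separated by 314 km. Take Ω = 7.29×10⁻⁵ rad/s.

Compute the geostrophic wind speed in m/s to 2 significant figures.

16 m/s

Coriolis parameter at 54°S:
f = 2Ω sin φ = 2 × 7.29×10⁻⁵ × sin 54° = 1.18×10⁻⁴ s⁻¹
Height gradient: |∂Z/∂n| = 60 m / 314000 m = 1.91×10⁻⁴
On a pressure surface, geostrophic balance gives V_g = (g/f)|∂Z/∂n|:
V_g = 9.81 × 1.91×10⁻⁴ / 1.18×10⁻⁴ = 15.9 m/s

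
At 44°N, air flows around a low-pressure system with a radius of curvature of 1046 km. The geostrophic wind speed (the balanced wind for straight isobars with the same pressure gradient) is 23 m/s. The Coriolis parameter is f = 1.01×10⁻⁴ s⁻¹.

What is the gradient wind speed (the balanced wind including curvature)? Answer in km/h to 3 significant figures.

69.9 km/h

Around a low, centrifugal force acts outward with Coriolis, so pressure-gradient force balances both:
(1/ρ)|∂P/∂n| = fV + V²/R  →  V² + fR·V − fR·V_g = 0
With fR = 1.01×10⁻⁴ × 1046×10³ m = 106 m/s:
V = [−fR + √((fR)² + 4 fR V_g)]/2 = [−106 + √(106² + 4×106×23)]/2 = 19.4 m/s
Subgeostrophic (V < V_g = 23 m/s), as expected around a low.
Converting: 19.4 m/s × 3.6 = 69.9 km/h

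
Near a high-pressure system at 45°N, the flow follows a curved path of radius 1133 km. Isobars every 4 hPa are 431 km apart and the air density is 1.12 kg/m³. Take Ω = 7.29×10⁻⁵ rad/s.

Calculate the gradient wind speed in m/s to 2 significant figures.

Coriolis parameter at 45°N:
f = 2Ω sin φ = 2 × 7.29×10⁻⁵ × sin 45° = 1.03×10⁻⁴ s⁻¹
Pressure gradient: |∂P/∂n| = 400 Pa / 431000 m = 9.28×10⁻⁴ Pa/m
Geostrophic speed: V_g = |∂P/∂n|/(fρ) = 9.28×10⁻⁴/(1.03×10⁻⁴ × 1.12) = 8.04 m/s
Around a high, pressure-gradient force acts outward with centrifugal, so Coriolis balances both:
fV = (1/ρ)|∂P/∂n| + V²/R  →  V² − fR·V + fR·V_g = 0
With fR = 1.03×10⁻⁴ × 1133×10³ m = 117 m/s:
V = [fR − √((fR)² − 4 fR V_g)]/2 = [117 − √(117² − 4×117×8.04)]/2 = 8.68 m/s
Supergeostrophic (V > V_g = 8.04 m/s), as expected around a high.

8.7 m/s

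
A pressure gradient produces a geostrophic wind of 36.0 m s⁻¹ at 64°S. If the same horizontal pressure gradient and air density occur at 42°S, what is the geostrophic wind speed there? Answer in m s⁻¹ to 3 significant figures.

48.4 m s⁻¹

With the same pressure gradient and density, V_g ∝ 1/f ∝ 1/sin φ.
V₂ = V₁ · sin φ₁ / sin φ₂ = 36.0 × sin 64° / sin 42°
V₂ = 36.0 × 0.8988/0.6691 = 48.4 m s⁻¹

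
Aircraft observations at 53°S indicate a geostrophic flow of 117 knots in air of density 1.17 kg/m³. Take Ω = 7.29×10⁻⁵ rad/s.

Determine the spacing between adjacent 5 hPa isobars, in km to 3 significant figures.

Coriolis parameter at 53°S:
f = 2Ω sin φ = 2 × 7.29×10⁻⁵ × sin 53° = 1.16×10⁻⁴ s⁻¹
Wind speed in SI: 117 knots = 60.2 m/s
Geostrophic balance rearranged: |∂P/∂n| = f ρ V_g
|∂P/∂n| = 1.16×10⁻⁴ × 1.17 × 60.2 = 8.20×10⁻³ Pa/m
Isobar spacing: Δn = ΔP/|∂P/∂n| = 500 Pa / 8.20×10⁻³ Pa/m = 60975 m ≈ 61.0 km

61.0 km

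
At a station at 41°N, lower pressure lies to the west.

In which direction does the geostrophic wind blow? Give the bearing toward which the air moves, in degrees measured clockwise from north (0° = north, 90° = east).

The pressure-gradient force points toward the west (bearing 270°).
Geostrophic balance: in the Northern Hemisphere the Coriolis force deflects motion to the right, so the geostrophic wind blows 90° to the right of the pressure-gradient force (low pressure on the left).
Rotating 270° by 90° clockwise gives 000° — the wind blows toward the north.

000°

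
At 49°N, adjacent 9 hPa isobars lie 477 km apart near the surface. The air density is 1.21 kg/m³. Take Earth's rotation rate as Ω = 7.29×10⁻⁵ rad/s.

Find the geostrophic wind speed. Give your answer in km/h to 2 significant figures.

51 km/h

Coriolis parameter at 49°N:
f = 2Ω sin φ = 2 × 7.29×10⁻⁵ × sin 49° = 1.10×10⁻⁴ s⁻¹
Pressure gradient: |∂P/∂n| = 900 Pa / 477000 m = 1.89×10⁻³ Pa/m
Geostrophic balance (pressure-gradient force = Coriolis force):
V_g = (1/(fρ)) |∂P/∂n| = 1.89×10⁻³ / (1.10×10⁻⁴ × 1.21) = 14.2 m/s
Converting: 14.2 m/s × 3.6 = 51 km/h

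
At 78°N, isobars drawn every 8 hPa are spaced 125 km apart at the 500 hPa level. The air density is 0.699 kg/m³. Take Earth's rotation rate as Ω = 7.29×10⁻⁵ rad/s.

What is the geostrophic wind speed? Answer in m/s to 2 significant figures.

Coriolis parameter at 78°N:
f = 2Ω sin φ = 2 × 7.29×10⁻⁵ × sin 78° = 1.43×10⁻⁴ s⁻¹
Pressure gradient: |∂P/∂n| = 800 Pa / 125000 m = 6.40×10⁻³ Pa/m
Geostrophic balance (pressure-gradient force = Coriolis force):
V_g = (1/(fρ)) |∂P/∂n| = 6.40×10⁻³ / (1.43×10⁻⁴ × 0.699) = 64.2 m/s

64 m/s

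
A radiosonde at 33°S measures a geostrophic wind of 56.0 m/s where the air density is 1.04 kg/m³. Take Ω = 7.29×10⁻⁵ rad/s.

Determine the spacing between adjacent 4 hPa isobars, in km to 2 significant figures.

Coriolis parameter at 33°S:
f = 2Ω sin φ = 2 × 7.29×10⁻⁵ × sin 33° = 7.94×10⁻⁵ s⁻¹
Geostrophic balance rearranged: |∂P/∂n| = f ρ V_g
|∂P/∂n| = 7.94×10⁻⁵ × 1.04 × 56.0 = 4.62×10⁻³ Pa/m
Isobar spacing: Δn = ΔP/|∂P/∂n| = 400 Pa / 4.62×10⁻³ Pa/m = 86491 m ≈ 86 km

86 km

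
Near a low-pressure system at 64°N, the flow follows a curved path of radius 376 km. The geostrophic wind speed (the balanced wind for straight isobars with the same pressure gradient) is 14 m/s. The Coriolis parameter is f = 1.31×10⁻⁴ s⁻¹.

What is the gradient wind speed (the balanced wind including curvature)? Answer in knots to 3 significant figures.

22.1 knots

Around a low, centrifugal force acts outward with Coriolis, so pressure-gradient force balances both:
(1/ρ)|∂P/∂n| = fV + V²/R  →  V² + fR·V − fR·V_g = 0
With fR = 1.31×10⁻⁴ × 376×10³ m = 49.3 m/s:
V = [−fR + √((fR)² + 4 fR V_g)]/2 = [−49.3 + √(49.3² + 4×49.3×14)]/2 = 11.4 m/s
Subgeostrophic (V < V_g = 14 m/s), as expected around a low.
Converting: 11.4 m/s × 1.944 = 22.1 knots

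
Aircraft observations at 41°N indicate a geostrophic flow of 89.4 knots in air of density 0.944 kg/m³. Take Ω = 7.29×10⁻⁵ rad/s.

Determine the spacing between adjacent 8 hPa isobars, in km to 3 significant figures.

193 km

Coriolis parameter at 41°N:
f = 2Ω sin φ = 2 × 7.29×10⁻⁵ × sin 41° = 9.57×10⁻⁵ s⁻¹
Wind speed in SI: 89.4 knots = 46.0 m/s
Geostrophic balance rearranged: |∂P/∂n| = f ρ V_g
|∂P/∂n| = 9.57×10⁻⁵ × 0.944 × 46.0 = 4.15×10⁻³ Pa/m
Isobar spacing: Δn = ΔP/|∂P/∂n| = 800 Pa / 4.15×10⁻³ Pa/m = 192638 m ≈ 193 km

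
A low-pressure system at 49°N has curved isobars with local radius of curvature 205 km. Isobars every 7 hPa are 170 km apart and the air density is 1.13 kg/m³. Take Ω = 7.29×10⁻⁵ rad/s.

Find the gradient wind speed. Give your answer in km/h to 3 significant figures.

Coriolis parameter at 49°N:
f = 2Ω sin φ = 2 × 7.29×10⁻⁵ × sin 49° = 1.10×10⁻⁴ s⁻¹
Pressure gradient: |∂P/∂n| = 700 Pa / 170000 m = 4.12×10⁻³ Pa/m
Geostrophic speed: V_g = |∂P/∂n|/(fρ) = 4.12×10⁻³/(1.10×10⁻⁴ × 1.13) = 33.1 m/s
Around a low, centrifugal force acts outward with Coriolis, so pressure-gradient force balances both:
(1/ρ)|∂P/∂n| = fV + V²/R  →  V² + fR·V − fR·V_g = 0
With fR = 1.10×10⁻⁴ × 205×10³ m = 22.6 m/s:
V = [−fR + √((fR)² + 4 fR V_g)]/2 = [−22.6 + √(22.6² + 4×22.6×33.1)]/2 = 18.3 m/s
Subgeostrophic (V < V_g = 33.1 m/s), as expected around a low.
Converting: 18.3 m/s × 3.6 = 65.8 km/h

65.8 km/h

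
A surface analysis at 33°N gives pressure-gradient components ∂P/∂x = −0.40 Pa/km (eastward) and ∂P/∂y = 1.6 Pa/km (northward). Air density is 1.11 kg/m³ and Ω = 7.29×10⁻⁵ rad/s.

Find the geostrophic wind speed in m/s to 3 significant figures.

Coriolis parameter at 33°N:
f = 2Ω sin φ = 2 × 7.29×10⁻⁵ × sin 33° = 7.94×10⁻⁵ s⁻¹
Component geostrophic relations (x east, y north):
u_g = −(1/(fρ)) ∂P/∂y,  v_g = (1/(fρ)) ∂P/∂x
u_g = −(1.6×10⁻³)/(7.94×10⁻⁵ × 1.11) = −18.2 m/s;  v_g = (−0.40×10⁻³)/(7.94×10⁻⁵ × 1.11) = −4.54 m/s
|V_g| = √(u_g² + v_g²) = 18.7 m/s

18.7 m/s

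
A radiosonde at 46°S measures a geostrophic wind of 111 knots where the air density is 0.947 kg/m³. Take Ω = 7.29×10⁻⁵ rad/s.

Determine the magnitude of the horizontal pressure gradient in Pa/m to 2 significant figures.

Coriolis parameter at 46°S:
f = 2Ω sin φ = 2 × 7.29×10⁻⁵ × sin 46° = 1.05×10⁻⁴ s⁻¹
Wind speed in SI: 111 knots = 57.1 m/s
Geostrophic balance rearranged: |∂P/∂n| = f ρ V_g
|∂P/∂n| = 1.05×10⁻⁴ × 0.947 × 57.1 = 5.67×10⁻³ Pa/m

5.7×10⁻³ Pa/m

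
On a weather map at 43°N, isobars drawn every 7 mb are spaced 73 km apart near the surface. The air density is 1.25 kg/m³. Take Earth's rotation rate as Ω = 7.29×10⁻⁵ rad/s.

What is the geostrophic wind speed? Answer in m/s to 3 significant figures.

Coriolis parameter at 43°N:
f = 2Ω sin φ = 2 × 7.29×10⁻⁵ × sin 43° = 9.94×10⁻⁵ s⁻¹
Pressure gradient: |∂P/∂n| = 700 Pa / 73000 m = 9.59×10⁻³ Pa/m
Geostrophic balance (pressure-gradient force = Coriolis force):
V_g = (1/(fρ)) |∂P/∂n| = 9.59×10⁻³ / (9.94×10⁻⁵ × 1.25) = 77.1 m/s

77.1 m/s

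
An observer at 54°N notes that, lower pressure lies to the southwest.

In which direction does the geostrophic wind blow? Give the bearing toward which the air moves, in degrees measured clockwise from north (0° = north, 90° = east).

315°

The pressure-gradient force points toward the southwest (bearing 225°).
Geostrophic balance: in the Northern Hemisphere the Coriolis force deflects motion to the right, so the geostrophic wind blows 90° to the right of the pressure-gradient force (low pressure on the left).
Rotating 225° by 90° clockwise gives 315° — the wind blows toward the northwest.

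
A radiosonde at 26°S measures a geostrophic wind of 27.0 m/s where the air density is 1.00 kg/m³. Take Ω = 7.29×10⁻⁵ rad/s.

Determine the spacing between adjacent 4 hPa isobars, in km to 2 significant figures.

Coriolis parameter at 26°S:
f = 2Ω sin φ = 2 × 7.29×10⁻⁵ × sin 26° = 6.39×10⁻⁵ s⁻¹
Geostrophic balance rearranged: |∂P/∂n| = f ρ V_g
|∂P/∂n| = 6.39×10⁻⁵ × 1.00 × 27.0 = 1.73×10⁻³ Pa/m
Isobar spacing: Δn = ΔP/|∂P/∂n| = 400 Pa / 1.73×10⁻³ Pa/m = 231791 m ≈ 230 km

230 km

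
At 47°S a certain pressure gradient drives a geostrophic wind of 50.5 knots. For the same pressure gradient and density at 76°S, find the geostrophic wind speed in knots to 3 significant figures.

38.1 knots

With the same pressure gradient and density, V_g ∝ 1/f ∝ 1/sin φ.
V₂ = V₁ · sin φ₁ / sin φ₂ = 50.5 × sin 47° / sin 76°
V₂ = 50.5 × 0.7314/0.9703 = 38.1 knots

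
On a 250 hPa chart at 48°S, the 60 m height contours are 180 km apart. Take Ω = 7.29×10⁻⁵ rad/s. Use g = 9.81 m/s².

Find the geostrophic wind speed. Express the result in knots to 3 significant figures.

58.7 knots

Coriolis parameter at 48°S:
f = 2Ω sin φ = 2 × 7.29×10⁻⁵ × sin 48° = 1.08×10⁻⁴ s⁻¹
Height gradient: |∂Z/∂n| = 60 m / 180000 m = 3.33×10⁻⁴
On a pressure surface, geostrophic balance gives V_g = (g/f)|∂Z/∂n|:
V_g = 9.81 × 3.33×10⁻⁴ / 1.08×10⁻⁴ = 30.2 m/s
Converting: 30.2 m/s × 1.944 = 58.7 knots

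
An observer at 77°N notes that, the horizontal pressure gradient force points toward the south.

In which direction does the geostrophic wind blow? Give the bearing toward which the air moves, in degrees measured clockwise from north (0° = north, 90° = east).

270°

The pressure-gradient force points toward the south (bearing 180°).
Geostrophic balance: in the Northern Hemisphere the Coriolis force deflects motion to the right, so the geostrophic wind blows 90° to the right of the pressure-gradient force (low pressure on the left).
Rotating 180° by 90° clockwise gives 270° — the wind blows toward the west.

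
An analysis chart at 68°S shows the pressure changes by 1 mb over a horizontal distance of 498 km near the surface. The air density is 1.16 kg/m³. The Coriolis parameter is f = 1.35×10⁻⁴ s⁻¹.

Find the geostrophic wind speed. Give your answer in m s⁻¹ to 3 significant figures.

Pressure gradient: |∂P/∂n| = 100 Pa / 498000 m = 2.01×10⁻⁴ Pa/m
Geostrophic balance (pressure-gradient force = Coriolis force):
V_g = (1/(fρ)) |∂P/∂n| = 2.01×10⁻⁴ / (1.35×10⁻⁴ × 1.16) = 1.28 m/s

1.28 m s⁻¹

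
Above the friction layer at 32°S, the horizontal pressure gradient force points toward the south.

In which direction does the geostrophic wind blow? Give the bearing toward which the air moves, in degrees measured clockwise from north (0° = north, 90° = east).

The pressure-gradient force points toward the south (bearing 180°).
Geostrophic balance: in the Southern Hemisphere the Coriolis force deflects motion to the left, so the geostrophic wind blows 90° to the left of the pressure-gradient force (low pressure on the right).
Rotating 180° by 90° counterclockwise gives 090° — the wind blows toward the east.

090°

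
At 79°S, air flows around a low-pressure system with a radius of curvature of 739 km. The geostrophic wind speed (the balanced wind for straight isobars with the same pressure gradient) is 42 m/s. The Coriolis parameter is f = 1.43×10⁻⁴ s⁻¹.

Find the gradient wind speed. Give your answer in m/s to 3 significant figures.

Around a low, centrifugal force acts outward with Coriolis, so pressure-gradient force balances both:
(1/ρ)|∂P/∂n| = fV + V²/R  →  V² + fR·V − fR·V_g = 0
With fR = 1.43×10⁻⁴ × 739×10³ m = 106 m/s:
V = [−fR + √((fR)² + 4 fR V_g)]/2 = [−106 + √(106² + 4×106×42)]/2 = 32.2 m/s
Subgeostrophic (V < V_g = 42 m/s), as expected around a low.

32.2 m/s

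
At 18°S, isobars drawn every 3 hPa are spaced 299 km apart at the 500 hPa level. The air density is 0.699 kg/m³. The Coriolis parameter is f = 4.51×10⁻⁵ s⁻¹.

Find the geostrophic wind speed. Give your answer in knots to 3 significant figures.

Pressure gradient: |∂P/∂n| = 300 Pa / 299000 m = 1.00×10⁻³ Pa/m
Geostrophic balance (pressure-gradient force = Coriolis force):
V_g = (1/(fρ)) |∂P/∂n| = 1.00×10⁻³ / (4.51×10⁻⁵ × 0.699) = 31.8 m/s
Converting: 31.8 m/s × 1.944 = 61.9 knots

61.9 knots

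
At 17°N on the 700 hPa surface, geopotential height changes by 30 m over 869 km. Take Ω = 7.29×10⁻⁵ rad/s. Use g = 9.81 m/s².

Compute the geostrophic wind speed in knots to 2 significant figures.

Coriolis parameter at 17°N:
f = 2Ω sin φ = 2 × 7.29×10⁻⁵ × sin 17° = 4.26×10⁻⁵ s⁻¹
Height gradient: |∂Z/∂n| = 30 m / 869000 m = 3.45×10⁻⁵
On a pressure surface, geostrophic balance gives V_g = (g/f)|∂Z/∂n|:
V_g = 9.81 × 3.45×10⁻⁵ / 4.26×10⁻⁵ = 7.94 m/s
Converting: 7.94 m/s × 1.944 = 15 knots

15 knots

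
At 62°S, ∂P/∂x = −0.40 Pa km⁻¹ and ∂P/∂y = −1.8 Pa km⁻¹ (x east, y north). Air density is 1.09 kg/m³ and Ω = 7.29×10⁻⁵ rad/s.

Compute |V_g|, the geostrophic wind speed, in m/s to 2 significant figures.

Coriolis parameter at 62°S:
f = 2Ω sin φ = 2 × 7.29×10⁻⁵ × sin 62° = 1.29×10⁻⁴ s⁻¹
In the Southern Hemisphere f is negative: f = −1.29×10⁻⁴ s⁻¹.
Component geostrophic relations (x east, y north):
u_g = −(1/(fρ)) ∂P/∂y,  v_g = (1/(fρ)) ∂P/∂x
u_g = −(−1.8×10⁻³)/(−1.29×10⁻⁴ × 1.09) = −12.8 m/s;  v_g = (−0.40×10⁻³)/(−1.29×10⁻⁴ × 1.09) = 2.85 m/s
|V_g| = √(u_g² + v_g²) = 13.1 m/s

13 m/s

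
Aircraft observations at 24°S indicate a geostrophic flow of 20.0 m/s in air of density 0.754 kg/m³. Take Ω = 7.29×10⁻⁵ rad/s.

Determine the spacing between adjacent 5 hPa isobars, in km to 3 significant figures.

Coriolis parameter at 24°S:
f = 2Ω sin φ = 2 × 7.29×10⁻⁵ × sin 24° = 5.93×10⁻⁵ s⁻¹
Geostrophic balance rearranged: |∂P/∂n| = f ρ V_g
|∂P/∂n| = 5.93×10⁻⁵ × 0.754 × 20.0 = 8.94×10⁻⁴ Pa/m
Isobar spacing: Δn = ΔP/|∂P/∂n| = 500 Pa / 8.94×10⁻⁴ Pa/m = 559111 m ≈ 559 km

559 km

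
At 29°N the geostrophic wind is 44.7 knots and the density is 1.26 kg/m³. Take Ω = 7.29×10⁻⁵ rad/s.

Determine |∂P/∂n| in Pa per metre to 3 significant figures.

2.05×10⁻³ Pa/m

Coriolis parameter at 29°N:
f = 2Ω sin φ = 2 × 7.29×10⁻⁵ × sin 29° = 7.07×10⁻⁵ s⁻¹
Wind speed in SI: 44.7 knots = 23.0 m/s
Geostrophic balance rearranged: |∂P/∂n| = f ρ V_g
|∂P/∂n| = 7.07×10⁻⁵ × 1.26 × 23.0 = 2.05×10⁻³ Pa/m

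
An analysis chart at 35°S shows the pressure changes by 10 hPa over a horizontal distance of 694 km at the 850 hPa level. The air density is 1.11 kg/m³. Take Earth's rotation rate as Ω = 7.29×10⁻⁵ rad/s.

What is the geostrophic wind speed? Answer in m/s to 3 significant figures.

15.5 m/s

Coriolis parameter at 35°S:
f = 2Ω sin φ = 2 × 7.29×10⁻⁵ × sin 35° = 8.36×10⁻⁵ s⁻¹
Pressure gradient: |∂P/∂n| = 1000 Pa / 694000 m = 1.44×10⁻³ Pa/m
Geostrophic balance (pressure-gradient force = Coriolis force):
V_g = (1/(fρ)) |∂P/∂n| = 1.44×10⁻³ / (8.36×10⁻⁵ × 1.11) = 15.5 m/s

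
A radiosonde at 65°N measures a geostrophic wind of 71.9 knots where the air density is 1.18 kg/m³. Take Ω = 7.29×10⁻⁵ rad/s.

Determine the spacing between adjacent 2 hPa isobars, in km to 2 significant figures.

Coriolis parameter at 65°N:
f = 2Ω sin φ = 2 × 7.29×10⁻⁵ × sin 65° = 1.32×10⁻⁴ s⁻¹
Wind speed in SI: 71.9 knots = 37.0 m/s
Geostrophic balance rearranged: |∂P/∂n| = f ρ V_g
|∂P/∂n| = 1.32×10⁻⁴ × 1.18 × 37.0 = 5.77×10⁻³ Pa/m
Isobar spacing: Δn = ΔP/|∂P/∂n| = 200 Pa / 5.77×10⁻³ Pa/m = 34677 m ≈ 35 km

35 km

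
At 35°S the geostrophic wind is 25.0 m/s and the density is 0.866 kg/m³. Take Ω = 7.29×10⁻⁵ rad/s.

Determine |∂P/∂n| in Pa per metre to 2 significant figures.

Coriolis parameter at 35°S:
f = 2Ω sin φ = 2 × 7.29×10⁻⁵ × sin 35° = 8.36×10⁻⁵ s⁻¹
Geostrophic balance rearranged: |∂P/∂n| = f ρ V_g
|∂P/∂n| = 8.36×10⁻⁵ × 0.866 × 25.0 = 1.81×10⁻³ Pa/m

1.8×10⁻³ Pa/m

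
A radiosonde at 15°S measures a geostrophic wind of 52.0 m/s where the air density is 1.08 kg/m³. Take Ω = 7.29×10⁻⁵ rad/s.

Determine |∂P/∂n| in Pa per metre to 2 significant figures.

Coriolis parameter at 15°S:
f = 2Ω sin φ = 2 × 7.29×10⁻⁵ × sin 15° = 3.77×10⁻⁵ s⁻¹
Geostrophic balance rearranged: |∂P/∂n| = f ρ V_g
|∂P/∂n| = 3.77×10⁻⁵ × 1.08 × 52.0 = 2.12×10⁻³ Pa/m

2.1×10⁻³ Pa/m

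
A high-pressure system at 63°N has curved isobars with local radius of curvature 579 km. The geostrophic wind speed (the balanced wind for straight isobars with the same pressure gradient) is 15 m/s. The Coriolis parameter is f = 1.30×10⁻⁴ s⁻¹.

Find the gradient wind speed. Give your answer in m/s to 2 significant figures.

Around a high, pressure-gradient force acts outward with centrifugal, so Coriolis balances both:
fV = (1/ρ)|∂P/∂n| + V²/R  →  V² − fR·V + fR·V_g = 0
With fR = 1.30×10⁻⁴ × 579×10³ m = 75.3 m/s:
V = [fR − √((fR)² − 4 fR V_g)]/2 = [75.3 − √(75.3² − 4×75.3×15)]/2 = 20.7 m/s
Supergeostrophic (V > V_g = 15 m/s), as expected around a high.

21 m/s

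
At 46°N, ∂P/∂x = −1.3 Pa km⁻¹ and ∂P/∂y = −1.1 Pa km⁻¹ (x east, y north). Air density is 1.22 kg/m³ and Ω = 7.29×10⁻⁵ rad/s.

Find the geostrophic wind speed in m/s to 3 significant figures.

Coriolis parameter at 46°N:
f = 2Ω sin φ = 2 × 7.29×10⁻⁵ × sin 46° = 1.05×10⁻⁴ s⁻¹
Component geostrophic relations (x east, y north):
u_g = −(1/(fρ)) ∂P/∂y,  v_g = (1/(fρ)) ∂P/∂x
u_g = −(−1.1×10⁻³)/(1.05×10⁻⁴ × 1.22) = 8.60 m/s;  v_g = (−1.3×10⁻³)/(1.05×10⁻⁴ × 1.22) = −10.2 m/s
|V_g| = √(u_g² + v_g²) = 13.3 m/s

13.3 m/s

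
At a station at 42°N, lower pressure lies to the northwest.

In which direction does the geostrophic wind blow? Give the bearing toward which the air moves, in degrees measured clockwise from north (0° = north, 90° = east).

045°

The pressure-gradient force points toward the northwest (bearing 315°).
Geostrophic balance: in the Northern Hemisphere the Coriolis force deflects motion to the right, so the geostrophic wind blows 90° to the right of the pressure-gradient force (low pressure on the left).
Rotating 315° by 90° clockwise gives 045° — the wind blows toward the northeast.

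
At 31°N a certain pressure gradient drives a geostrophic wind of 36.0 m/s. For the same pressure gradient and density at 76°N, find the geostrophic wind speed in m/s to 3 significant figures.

19.1 m/s

With the same pressure gradient and density, V_g ∝ 1/f ∝ 1/sin φ.
V₂ = V₁ · sin φ₁ / sin φ₂ = 36.0 × sin 31° / sin 76°
V₂ = 36.0 × 0.5150/0.9703 = 19.1 m/s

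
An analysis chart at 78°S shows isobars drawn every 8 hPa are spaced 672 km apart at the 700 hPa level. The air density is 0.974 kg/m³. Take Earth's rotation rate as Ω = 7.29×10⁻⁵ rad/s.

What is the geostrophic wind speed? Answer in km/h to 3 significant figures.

Coriolis parameter at 78°S:
f = 2Ω sin φ = 2 × 7.29×10⁻⁵ × sin 78° = 1.43×10⁻⁴ s⁻¹
Pressure gradient: |∂P/∂n| = 800 Pa / 672000 m = 1.19×10⁻³ Pa/m
Geostrophic balance (pressure-gradient force = Coriolis force):
V_g = (1/(fρ)) |∂P/∂n| = 1.19×10⁻³ / (1.43×10⁻⁴ × 0.974) = 8.57 m/s
Converting: 8.57 m/s × 3.6 = 30.9 km/h

30.9 km/h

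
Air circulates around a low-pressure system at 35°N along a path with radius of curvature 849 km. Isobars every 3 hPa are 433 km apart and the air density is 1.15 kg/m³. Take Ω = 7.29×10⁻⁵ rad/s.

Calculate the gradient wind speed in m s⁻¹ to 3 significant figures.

Coriolis parameter at 35°N:
f = 2Ω sin φ = 2 × 7.29×10⁻⁵ × sin 35° = 8.36×10⁻⁵ s⁻¹
Pressure gradient: |∂P/∂n| = 300 Pa / 433000 m = 6.93×10⁻⁴ Pa/m
Geostrophic speed: V_g = |∂P/∂n|/(fρ) = 6.93×10⁻⁴/(8.36×10⁻⁵ × 1.15) = 7.20 m/s
Around a low, centrifugal force acts outward with Coriolis, so pressure-gradient force balances both:
(1/ρ)|∂P/∂n| = fV + V²/R  →  V² + fR·V − fR·V_g = 0
With fR = 8.36×10⁻⁵ × 849×10³ m = 71.0 m/s:
V = [−fR + √((fR)² + 4 fR V_g)]/2 = [−71.0 + √(71.0² + 4×71.0×7.2)]/2 = 6.59 m/s
Subgeostrophic (V < V_g = 7.2 m/s), as expected around a low.

6.59 m s⁻¹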